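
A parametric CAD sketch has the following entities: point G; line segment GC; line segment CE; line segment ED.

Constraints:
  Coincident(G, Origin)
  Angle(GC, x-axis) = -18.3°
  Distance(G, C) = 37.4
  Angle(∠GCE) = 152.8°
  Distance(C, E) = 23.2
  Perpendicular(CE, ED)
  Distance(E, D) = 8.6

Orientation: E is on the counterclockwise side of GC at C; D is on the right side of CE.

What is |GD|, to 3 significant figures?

62.0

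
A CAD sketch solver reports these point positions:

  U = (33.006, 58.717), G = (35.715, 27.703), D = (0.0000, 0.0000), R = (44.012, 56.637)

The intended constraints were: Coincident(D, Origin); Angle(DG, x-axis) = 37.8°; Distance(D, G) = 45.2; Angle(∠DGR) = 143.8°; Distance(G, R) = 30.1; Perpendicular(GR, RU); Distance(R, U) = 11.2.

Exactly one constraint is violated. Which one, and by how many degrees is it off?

Perpendicular(GR, RU) — off by 5.30°.

D = (0.00, 0.00) ✓; DG at 37.80° ✓; |DG| = 45.20 ✓; ∠DGR = 143.8° ✓; |GR| = 30.10 ✓; ∠(GR, RU) = 95.30° ✗; |RU| = 11.20 ✓.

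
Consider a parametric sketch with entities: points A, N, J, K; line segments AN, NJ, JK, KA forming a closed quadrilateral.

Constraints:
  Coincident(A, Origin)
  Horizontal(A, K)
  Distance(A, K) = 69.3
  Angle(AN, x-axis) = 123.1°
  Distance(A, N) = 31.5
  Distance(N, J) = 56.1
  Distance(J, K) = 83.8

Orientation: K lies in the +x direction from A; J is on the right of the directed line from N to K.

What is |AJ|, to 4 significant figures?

30.59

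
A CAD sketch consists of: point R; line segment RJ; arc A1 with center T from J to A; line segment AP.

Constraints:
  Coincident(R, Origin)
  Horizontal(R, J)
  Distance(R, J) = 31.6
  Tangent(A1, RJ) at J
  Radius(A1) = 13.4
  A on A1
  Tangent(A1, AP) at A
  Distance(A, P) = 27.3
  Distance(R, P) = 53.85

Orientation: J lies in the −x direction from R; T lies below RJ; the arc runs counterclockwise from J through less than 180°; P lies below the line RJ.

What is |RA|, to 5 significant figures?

47.704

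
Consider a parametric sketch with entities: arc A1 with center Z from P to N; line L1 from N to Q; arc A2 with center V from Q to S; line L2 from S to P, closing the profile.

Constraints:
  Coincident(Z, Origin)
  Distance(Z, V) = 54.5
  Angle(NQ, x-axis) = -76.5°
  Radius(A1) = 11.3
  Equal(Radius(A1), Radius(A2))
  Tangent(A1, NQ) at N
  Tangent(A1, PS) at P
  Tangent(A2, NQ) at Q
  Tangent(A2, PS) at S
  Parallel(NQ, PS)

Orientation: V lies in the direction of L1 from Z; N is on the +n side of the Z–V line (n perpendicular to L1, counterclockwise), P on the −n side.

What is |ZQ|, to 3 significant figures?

55.7

Tangency of A1 to both parallel lines with radius 11.3 puts N and P at Z ± 11.3·n: N = (11.0, 2.64), P = (-11.0, -2.64). Equal radii place Q and S the same way about V: Q = V + 11.3·n = (23.7, -50.4), S = V − 11.3·n = (1.73, -55.6). Then |ZQ| = |Q − Z| = 55.7.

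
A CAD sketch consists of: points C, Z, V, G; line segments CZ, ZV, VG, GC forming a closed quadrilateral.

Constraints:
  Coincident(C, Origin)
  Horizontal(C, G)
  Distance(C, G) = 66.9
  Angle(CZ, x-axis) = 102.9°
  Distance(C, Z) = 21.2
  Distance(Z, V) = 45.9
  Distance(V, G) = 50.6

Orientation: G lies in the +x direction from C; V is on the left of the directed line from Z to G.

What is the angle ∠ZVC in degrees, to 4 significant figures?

22.23°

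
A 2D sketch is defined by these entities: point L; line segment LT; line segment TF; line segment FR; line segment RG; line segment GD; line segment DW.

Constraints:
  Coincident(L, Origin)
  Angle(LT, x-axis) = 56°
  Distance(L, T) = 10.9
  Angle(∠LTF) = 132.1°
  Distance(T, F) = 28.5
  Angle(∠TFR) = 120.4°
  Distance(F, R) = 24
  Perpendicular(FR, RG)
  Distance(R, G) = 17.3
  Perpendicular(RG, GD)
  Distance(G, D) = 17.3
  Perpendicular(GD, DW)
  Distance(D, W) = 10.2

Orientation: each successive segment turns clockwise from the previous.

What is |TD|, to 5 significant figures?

22.342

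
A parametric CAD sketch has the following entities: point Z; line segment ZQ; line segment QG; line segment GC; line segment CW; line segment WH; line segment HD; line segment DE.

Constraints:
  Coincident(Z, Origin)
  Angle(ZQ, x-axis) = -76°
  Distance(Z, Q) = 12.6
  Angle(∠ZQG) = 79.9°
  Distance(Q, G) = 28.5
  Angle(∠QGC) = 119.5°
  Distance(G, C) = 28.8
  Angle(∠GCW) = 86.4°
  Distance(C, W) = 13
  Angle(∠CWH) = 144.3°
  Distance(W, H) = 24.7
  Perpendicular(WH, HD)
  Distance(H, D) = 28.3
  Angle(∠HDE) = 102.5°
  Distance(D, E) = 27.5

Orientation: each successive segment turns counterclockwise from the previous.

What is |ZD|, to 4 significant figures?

16.58

Z is at the origin; ZQ runs at -76.0° with length 12.6, so Q = (3.048, -12.23). ∠ZQG = 79.9° gives QG at 24.10° from the x-axis; with |QG| = 28.5, G = (29.06, -0.5883). ∠QGC = 119.5° gives GC at 84.60° from the x-axis; with |GC| = 28.8, C = (31.77, 28.08). ∠GCW = 86.4° gives CW at 178.2° from the x-axis; with |CW| = 13.0, W = (18.78, 28.49). ∠CWH = 144.3° gives WH at -146.1° from the x-axis; with |WH| = 24.7, H = (-1.721, 14.72). WH ⟂ HD, so HD runs at -56.10°; with |HD| = 28.3, D = (14.06, -8.773). Then |ZD| = |D − Z| = 16.58.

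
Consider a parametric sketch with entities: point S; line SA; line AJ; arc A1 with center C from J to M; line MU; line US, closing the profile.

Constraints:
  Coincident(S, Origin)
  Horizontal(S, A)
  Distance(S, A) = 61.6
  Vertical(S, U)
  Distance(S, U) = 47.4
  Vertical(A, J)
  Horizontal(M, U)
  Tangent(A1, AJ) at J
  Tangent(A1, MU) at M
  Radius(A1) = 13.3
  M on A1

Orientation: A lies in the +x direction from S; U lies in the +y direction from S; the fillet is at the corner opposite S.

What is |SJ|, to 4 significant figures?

70.41

S is at the origin; SA is horizontal with |SA| = 61.6 and A on the +x side, so A = (61.60, 0.000). S and U share the same x with |SU| = 47.4 and U on the +y side, so U = (0.000, 47.40). The virtual corner opposite S is at (61.60, 47.40). The tangent condition forces CJ to be normal to AJ and the tangent condition forces CM to be normal to MU, with radius 13.3, so the center C sits 13.3 in from both sides at C = (48.30, 34.10). That places the tangent points at J = (61.60, 34.10) on AJ and M = (48.30, 47.40) on MU. Then |SJ| = |J − S| = 70.41.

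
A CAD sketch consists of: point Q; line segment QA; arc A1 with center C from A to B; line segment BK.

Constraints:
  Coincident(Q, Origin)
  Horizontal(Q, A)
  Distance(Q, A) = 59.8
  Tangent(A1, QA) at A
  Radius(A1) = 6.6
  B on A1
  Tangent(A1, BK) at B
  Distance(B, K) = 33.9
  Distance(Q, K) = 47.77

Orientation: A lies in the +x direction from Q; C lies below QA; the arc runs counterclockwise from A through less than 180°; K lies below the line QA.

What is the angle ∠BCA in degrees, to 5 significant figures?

57.209°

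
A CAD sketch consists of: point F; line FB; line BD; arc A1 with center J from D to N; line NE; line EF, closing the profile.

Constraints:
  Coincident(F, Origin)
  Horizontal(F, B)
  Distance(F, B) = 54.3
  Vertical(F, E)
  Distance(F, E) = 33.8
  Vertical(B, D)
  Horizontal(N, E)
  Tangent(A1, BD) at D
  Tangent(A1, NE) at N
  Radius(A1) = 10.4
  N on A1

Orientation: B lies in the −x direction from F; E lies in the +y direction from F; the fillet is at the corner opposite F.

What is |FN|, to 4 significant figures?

55.40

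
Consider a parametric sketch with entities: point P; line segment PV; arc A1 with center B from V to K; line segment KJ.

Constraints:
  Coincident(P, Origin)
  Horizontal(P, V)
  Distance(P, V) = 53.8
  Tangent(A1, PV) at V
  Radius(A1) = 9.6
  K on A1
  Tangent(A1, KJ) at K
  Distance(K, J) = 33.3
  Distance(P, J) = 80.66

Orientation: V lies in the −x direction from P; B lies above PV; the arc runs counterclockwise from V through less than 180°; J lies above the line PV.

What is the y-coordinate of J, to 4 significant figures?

40.31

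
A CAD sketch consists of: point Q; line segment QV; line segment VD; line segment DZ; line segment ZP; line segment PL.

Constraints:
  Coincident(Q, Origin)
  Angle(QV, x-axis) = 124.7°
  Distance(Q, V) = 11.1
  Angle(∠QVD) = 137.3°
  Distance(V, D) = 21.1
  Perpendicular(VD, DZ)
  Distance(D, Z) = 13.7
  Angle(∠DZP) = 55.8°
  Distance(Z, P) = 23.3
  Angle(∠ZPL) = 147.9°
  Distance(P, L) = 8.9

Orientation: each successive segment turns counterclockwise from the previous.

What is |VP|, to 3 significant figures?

1.93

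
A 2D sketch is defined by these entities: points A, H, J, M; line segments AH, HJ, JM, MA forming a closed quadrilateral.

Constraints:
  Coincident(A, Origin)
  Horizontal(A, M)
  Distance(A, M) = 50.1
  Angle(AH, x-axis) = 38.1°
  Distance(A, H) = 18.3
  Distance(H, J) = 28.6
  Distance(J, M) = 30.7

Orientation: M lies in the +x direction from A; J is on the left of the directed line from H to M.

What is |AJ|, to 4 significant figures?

46.89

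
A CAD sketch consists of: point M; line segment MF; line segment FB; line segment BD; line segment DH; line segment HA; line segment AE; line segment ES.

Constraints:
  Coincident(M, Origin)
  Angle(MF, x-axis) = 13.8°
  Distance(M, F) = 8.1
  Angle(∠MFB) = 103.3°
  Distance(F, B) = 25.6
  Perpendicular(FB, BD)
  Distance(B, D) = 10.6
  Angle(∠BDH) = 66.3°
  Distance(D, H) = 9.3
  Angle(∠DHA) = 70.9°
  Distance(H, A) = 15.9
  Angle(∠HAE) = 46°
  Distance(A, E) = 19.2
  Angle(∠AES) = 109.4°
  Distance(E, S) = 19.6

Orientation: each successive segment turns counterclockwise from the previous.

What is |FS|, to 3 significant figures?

24.4

∠HAE = 46.0° gives AE at 177° from the x-axis; with |AE| = 19.2, E = (-6.75, 30.8). ∠AES = 109.4° gives ES at -112° from the x-axis; with |ES| = 19.6, S = (-14.1, 12.6). Then |FS| = |S − F| = 24.4.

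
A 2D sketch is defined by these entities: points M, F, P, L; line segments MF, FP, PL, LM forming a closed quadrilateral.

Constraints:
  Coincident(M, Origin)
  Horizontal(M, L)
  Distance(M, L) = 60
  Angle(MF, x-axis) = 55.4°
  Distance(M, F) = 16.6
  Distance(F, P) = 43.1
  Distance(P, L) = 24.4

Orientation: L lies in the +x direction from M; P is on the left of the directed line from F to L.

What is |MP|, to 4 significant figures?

56.38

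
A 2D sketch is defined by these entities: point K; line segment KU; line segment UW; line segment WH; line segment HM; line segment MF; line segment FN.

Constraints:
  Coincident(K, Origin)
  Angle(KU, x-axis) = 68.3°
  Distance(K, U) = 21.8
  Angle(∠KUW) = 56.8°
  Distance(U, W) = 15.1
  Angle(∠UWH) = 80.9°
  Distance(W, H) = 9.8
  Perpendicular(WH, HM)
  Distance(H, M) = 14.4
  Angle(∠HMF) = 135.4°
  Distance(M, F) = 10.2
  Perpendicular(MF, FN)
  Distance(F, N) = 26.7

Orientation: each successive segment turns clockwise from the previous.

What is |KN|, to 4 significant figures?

34.99

K is at the origin; KU runs at 68.3° with length 21.8, so U = (8.060, 20.26). ∠KUW = 56.8° gives UW at -54.90° from the x-axis; with |UW| = 15.1, W = (16.74, 7.901). ∠UWH = 80.9° gives WH at -154.0° from the x-axis; with |WH| = 9.8, H = (7.935, 3.605). WH ⟂ HM, so HM runs at 116.0°; with |HM| = 14.4, M = (1.622, 16.55). ∠HMF = 135.4° gives MF at 71.40° from the x-axis; with |MF| = 10.2, F = (4.876, 26.21). MF ⟂ FN, so FN runs at -18.60°; with |FN| = 26.7, N = (30.18, 17.70). Then |KN| = |N − K| = 34.99.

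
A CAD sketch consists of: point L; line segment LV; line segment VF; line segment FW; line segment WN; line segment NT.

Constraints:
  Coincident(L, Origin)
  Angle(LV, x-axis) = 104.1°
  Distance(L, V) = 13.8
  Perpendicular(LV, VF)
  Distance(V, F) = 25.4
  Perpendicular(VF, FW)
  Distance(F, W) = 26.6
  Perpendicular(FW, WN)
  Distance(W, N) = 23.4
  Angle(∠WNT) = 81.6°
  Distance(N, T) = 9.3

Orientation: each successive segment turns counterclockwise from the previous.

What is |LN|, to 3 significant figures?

13.0

VF ⟂ FW, so FW runs at -75.9°; with |FW| = 26.6, W = (-21.5, -18.6). FW is perpendicular to WN, so WN runs at 14.1°; with |WN| = 23.4, N = (1.18, -12.9). Then |LN| = |N − L| = 13.0.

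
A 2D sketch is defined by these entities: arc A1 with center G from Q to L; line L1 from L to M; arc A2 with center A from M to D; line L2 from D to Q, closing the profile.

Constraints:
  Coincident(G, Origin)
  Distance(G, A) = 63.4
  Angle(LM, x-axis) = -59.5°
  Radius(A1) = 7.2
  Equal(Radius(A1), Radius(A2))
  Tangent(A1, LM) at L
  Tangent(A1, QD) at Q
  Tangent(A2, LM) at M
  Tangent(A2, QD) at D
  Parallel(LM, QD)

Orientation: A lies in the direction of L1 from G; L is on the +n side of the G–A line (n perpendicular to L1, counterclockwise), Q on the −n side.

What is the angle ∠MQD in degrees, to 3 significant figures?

12.8°

The slot axis is L1's direction at -59.5°, so u = (cos -59.5°, sin -59.5°) = (0.508, -0.862) and n = (−sin -59.5°, cos -59.5°) = (0.862, 0.508). G is at the origin and A lies 63.4 along u from G, so A = 63.4·u = (32.2, -54.6). Tangency of A1 to both parallel lines with radius 7.2 puts L and Q at G ± 7.2·n: L = (6.20, 3.65), Q = (-6.20, -3.65). Equal radii place M and D the same way about A: M = A + 7.2·n = (38.4, -51.0), D = A − 7.2·n = (26.0, -58.3). Then cos ∠MQD = QM·QD / (|QM||QD|), giving 12.8°.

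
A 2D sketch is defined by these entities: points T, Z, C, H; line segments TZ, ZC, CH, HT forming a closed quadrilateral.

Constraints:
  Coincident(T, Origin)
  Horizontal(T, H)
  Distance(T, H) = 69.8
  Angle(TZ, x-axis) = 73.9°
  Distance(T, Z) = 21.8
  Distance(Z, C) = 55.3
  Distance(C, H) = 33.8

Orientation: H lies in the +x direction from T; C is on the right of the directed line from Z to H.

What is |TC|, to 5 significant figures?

47.411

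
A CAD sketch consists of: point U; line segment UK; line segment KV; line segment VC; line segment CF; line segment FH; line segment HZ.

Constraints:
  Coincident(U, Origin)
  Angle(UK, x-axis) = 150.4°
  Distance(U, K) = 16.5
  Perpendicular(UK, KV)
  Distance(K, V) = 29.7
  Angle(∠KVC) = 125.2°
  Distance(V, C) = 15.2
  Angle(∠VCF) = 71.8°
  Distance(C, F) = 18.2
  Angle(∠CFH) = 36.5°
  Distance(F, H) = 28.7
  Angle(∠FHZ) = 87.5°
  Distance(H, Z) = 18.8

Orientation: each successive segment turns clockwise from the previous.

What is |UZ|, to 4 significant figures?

53.68

∠CFH = 36.5° gives FH at 113.9° from the x-axis; with |FH| = 28.7, H = (-0.1469, 43.93). ∠FHZ = 87.5° gives HZ at 21.40° from the x-axis; with |HZ| = 18.8, Z = (17.36, 50.79). Then |UZ| = |Z − U| = 53.68.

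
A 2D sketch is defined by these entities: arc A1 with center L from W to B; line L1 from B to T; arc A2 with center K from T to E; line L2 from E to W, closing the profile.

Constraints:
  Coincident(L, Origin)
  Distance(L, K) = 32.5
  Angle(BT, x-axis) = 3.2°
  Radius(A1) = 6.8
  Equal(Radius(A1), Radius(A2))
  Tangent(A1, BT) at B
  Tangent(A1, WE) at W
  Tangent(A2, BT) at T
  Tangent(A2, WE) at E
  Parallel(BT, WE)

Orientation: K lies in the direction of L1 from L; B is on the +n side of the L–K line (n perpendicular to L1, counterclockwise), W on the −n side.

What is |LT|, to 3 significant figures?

33.2

Tangency of A1 to both parallel lines with radius 6.8 puts B and W at L ± 6.8·n: B = (-0.380, 6.79), W = (0.380, -6.79). Equal radii place T and E the same way about K: T = K + 6.8·n = (32.1, 8.60), E = K − 6.8·n = (32.8, -4.98). Then |LT| = |T − L| = 33.2.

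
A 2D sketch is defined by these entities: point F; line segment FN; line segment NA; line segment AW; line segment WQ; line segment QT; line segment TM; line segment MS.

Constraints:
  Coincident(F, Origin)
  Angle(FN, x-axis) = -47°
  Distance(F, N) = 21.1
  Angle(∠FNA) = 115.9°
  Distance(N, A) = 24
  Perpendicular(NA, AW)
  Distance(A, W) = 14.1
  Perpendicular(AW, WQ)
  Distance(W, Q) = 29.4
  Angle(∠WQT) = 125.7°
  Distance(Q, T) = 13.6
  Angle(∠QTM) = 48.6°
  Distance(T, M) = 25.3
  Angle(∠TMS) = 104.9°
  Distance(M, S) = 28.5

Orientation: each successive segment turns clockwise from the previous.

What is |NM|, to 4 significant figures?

13.08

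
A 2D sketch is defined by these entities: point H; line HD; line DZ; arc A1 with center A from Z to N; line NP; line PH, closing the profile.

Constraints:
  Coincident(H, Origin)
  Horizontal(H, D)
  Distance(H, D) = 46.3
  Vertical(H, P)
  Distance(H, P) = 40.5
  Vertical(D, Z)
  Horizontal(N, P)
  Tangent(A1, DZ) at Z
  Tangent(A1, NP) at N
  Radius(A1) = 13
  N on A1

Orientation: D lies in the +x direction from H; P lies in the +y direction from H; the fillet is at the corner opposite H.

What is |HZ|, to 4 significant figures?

53.85

The virtual corner opposite H is at (46.30, 40.50). A1 meets DZ tangentially, so AZ is at right angles to DZ and the tangent condition forces AN to be normal to NP, with radius 13.0, so the center A sits 13.0 in from both sides at A = (33.30, 27.50). That places the tangent points at Z = (46.30, 27.50) on DZ and N = (33.30, 40.50) on NP. Then |HZ| = |Z − H| = 53.85.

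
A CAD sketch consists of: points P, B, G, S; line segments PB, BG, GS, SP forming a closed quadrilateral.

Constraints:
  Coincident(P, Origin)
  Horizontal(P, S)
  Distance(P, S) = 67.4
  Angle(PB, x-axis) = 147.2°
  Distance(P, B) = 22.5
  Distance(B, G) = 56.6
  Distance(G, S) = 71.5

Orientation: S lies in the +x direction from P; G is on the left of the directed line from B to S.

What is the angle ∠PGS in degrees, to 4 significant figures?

62.07°

P is at the origin; P and S share the same y with |PS| = 67.4 and S in +x, so S = (67.4, 0). PB runs at 147.2° with |PB| = 22.5, so B = (-18.91, 12.19). G is determined by |BG| = 56.6 and |GS| = 71.5 together: it lies at the intersection of circle(B, 56.6) and circle(S, 71.5). With |BS| = 87.17, the foot of the radical line on BS is 32.64 from B and the perpendicular offset is √(56.6² − 32.64²) = 46.24. Taking the left-of-BS solution: G = (19.87, 53.41).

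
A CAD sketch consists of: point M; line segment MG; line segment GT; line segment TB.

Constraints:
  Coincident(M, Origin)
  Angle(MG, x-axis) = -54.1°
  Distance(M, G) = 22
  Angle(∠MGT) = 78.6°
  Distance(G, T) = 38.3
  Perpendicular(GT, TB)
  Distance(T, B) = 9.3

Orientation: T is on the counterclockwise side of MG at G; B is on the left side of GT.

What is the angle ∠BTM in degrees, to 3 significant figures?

57.6°

M is at the origin; MG runs at -54.1° with length 22.0, so G = 22.0·(cos -54.1°, sin -54.1°) = (12.9, -17.8). ∠MGT = 78.6°, so GT runs at -54.1° + (180° − 78.6°) = 47.3° from the x-axis; with |GT| = 38.3, T = G + 38.3·(cos 47.3°, sin 47.3°) = (38.9, 10.3). The perpendicularity gives TB at right angles to GT; with |TB| = 9.3 on the left of GT, B = T + 9.3·(-0.735, 0.678) = (32.0, 16.6). Then cos ∠BTM = TB·TM / (|TB||TM|), giving 57.6°.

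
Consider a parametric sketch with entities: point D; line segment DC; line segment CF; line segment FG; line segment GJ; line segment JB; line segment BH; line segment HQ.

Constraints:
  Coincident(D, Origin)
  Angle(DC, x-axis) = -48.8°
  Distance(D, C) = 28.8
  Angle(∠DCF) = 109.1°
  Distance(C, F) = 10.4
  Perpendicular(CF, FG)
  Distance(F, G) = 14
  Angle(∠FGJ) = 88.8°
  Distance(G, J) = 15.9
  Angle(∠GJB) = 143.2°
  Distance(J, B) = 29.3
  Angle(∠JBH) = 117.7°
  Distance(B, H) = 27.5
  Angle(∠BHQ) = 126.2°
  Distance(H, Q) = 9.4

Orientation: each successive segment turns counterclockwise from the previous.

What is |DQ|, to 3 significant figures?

63.0

∠JBH = 117.7° gives BH at -57.6° from the x-axis; with |BH| = 27.5, H = (8.87, -59.7). ∠BHQ = 126.2° gives HQ at -3.80° from the x-axis; with |HQ| = 9.4, Q = (18.2, -60.3). Then |DQ| = |Q − D| = 63.0.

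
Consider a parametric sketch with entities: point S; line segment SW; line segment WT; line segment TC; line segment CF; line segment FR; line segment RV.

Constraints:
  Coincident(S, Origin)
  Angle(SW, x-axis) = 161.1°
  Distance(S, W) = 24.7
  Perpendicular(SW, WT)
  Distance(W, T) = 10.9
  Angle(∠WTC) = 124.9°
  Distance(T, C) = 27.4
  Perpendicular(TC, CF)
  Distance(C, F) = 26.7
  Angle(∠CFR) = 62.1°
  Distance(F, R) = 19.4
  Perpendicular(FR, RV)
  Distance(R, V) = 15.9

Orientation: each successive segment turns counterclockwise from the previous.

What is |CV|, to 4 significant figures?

10.34

S is at the origin; SW runs at 161.1° with length 24.7, so W = (-23.37, 8.001). SW ⟂ WT, so WT runs at -108.9°; with |WT| = 10.9, T = (-26.90, -2.312). ∠WTC = 124.9° gives TC at -53.80° from the x-axis; with |TC| = 27.4, C = (-10.72, -24.42). TC ⟂ CF, so CF runs at 36.20°; with |CF| = 26.7, F = (10.83, -8.653). ∠CFR = 62.1° gives FR at 154.1° from the x-axis; with |FR| = 19.4, R = (-6.622, -0.1792). FR ⟂ RV, so RV runs at -115.9°; with |RV| = 15.9, V = (-13.57, -14.48). Then |CV| = |V − C| = 10.34.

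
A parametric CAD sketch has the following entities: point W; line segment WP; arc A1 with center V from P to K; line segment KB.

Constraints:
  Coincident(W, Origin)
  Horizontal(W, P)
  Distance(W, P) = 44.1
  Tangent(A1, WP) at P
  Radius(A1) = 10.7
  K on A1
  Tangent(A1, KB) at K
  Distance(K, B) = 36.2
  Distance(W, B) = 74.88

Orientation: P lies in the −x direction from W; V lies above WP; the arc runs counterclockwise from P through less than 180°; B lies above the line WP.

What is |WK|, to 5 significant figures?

40.167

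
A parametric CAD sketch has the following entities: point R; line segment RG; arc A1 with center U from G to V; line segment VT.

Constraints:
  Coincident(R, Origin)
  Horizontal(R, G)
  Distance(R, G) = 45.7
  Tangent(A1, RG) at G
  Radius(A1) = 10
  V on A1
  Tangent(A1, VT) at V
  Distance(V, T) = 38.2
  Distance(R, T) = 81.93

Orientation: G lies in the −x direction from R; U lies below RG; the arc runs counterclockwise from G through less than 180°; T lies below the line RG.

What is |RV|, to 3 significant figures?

54.9

Checks: ∠(UG, GR) = 90.00° ✓; |UV| = 10.00 ✓; ∠(UV, VT) = 90.00° ✓; |VT| = 38.20 ✓; |RT| = 81.93 ✓.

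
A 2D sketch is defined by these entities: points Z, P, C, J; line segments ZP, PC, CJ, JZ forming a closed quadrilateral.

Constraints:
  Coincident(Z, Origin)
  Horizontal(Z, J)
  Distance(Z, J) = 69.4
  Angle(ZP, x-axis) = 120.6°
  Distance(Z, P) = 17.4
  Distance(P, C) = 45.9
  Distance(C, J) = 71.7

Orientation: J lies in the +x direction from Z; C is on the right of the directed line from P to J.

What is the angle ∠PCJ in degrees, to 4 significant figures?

82.15°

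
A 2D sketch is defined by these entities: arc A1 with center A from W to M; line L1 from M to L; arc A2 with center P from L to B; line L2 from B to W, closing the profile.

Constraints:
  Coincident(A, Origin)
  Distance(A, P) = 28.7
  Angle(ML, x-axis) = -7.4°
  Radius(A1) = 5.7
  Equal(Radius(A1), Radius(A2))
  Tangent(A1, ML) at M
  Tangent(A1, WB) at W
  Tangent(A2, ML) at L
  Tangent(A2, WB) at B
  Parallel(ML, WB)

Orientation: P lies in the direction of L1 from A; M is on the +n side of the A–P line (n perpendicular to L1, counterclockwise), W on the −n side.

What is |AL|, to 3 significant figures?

29.3

Tangency of A1 to both parallel lines with radius 5.7 puts M and W at A ± 5.7·n: M = (0.734, 5.65), W = (-0.734, -5.65). Equal radii place L and B the same way about P: L = P + 5.7·n = (29.2, 1.96), B = P − 5.7·n = (27.7, -9.35). Then |AL| = |L − A| = 29.3.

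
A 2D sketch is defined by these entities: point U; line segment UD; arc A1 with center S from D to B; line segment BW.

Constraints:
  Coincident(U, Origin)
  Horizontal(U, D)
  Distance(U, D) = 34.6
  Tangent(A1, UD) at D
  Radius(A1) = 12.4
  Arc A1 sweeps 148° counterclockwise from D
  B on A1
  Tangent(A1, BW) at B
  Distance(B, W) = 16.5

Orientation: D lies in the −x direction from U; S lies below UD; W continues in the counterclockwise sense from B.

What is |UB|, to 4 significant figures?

47.12

U is at the origin; U and D share the same y with |UD| = 34.6 and D on the −x side, so D = (-34.60, 0.000). A1 meets UD tangentially, so SD is at right angles to UD, so S = D + (0, -12.4) = (-34.60, -12.40). On A1, D sits at bearing 90° from S; a 148° counterclockwise sweep puts B at bearing 238°, so B = S + 12.4·(cos 238°, sin 238°) = (-41.17, -22.92). Then |UB| = |B − U| = 47.12.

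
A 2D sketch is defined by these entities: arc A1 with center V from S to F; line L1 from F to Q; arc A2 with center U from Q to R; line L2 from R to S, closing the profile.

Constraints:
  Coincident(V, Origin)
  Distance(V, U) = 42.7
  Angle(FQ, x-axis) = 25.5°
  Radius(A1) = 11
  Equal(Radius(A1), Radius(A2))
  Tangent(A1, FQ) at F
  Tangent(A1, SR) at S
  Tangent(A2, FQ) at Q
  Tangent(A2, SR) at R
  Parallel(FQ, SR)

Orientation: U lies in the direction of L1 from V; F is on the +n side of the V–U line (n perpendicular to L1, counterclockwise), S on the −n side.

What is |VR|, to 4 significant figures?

44.09

The slot axis is L1's direction at 25.5°, so u = (cos 25.5°, sin 25.5°) = (0.9026, 0.4305) and n = (−sin 25.5°, cos 25.5°) = (-0.4305, 0.9026). V is at the origin and U lies 42.7 along u from V, so U = 42.7·u = (38.54, 18.38). Tangency of A1 to both parallel lines with radius 11.0 puts F and S at V ± 11.0·n: F = (-4.736, 9.928), S = (4.736, -9.928). Equal radii place Q and R the same way about U: Q = U + 11.0·n = (33.80, 28.31), R = U − 11.0·n = (43.28, 8.454). Then |VR| = |R − V| = 44.09.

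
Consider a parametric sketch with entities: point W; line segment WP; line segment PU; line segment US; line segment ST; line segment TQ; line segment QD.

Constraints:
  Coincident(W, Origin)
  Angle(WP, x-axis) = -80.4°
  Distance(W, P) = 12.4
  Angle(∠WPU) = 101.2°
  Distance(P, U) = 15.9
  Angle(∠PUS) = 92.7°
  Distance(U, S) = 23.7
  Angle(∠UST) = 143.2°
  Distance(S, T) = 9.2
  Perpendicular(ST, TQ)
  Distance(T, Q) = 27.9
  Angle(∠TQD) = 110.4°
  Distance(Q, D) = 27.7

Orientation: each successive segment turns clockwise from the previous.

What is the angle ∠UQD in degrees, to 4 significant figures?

46.33°

The perpendicularity gives TQ at right angles to ST, so TQ runs at -13.30°; with |TQ| = 27.9, Q = (7.022, 6.397). ∠TQD = 110.4° gives QD at -82.90° from the x-axis; with |QD| = 27.7, D = (10.45, -21.09). Then cos ∠UQD = QU·QD / (|QU||QD|), giving 46.33°.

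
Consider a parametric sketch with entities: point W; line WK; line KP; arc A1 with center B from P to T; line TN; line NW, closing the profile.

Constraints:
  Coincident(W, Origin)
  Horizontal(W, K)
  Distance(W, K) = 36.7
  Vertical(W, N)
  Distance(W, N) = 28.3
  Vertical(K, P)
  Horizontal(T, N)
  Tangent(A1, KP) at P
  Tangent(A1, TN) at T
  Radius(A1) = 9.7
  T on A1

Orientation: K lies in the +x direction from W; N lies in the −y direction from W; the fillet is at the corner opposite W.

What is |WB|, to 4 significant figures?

32.79

WN is vertical with |WN| = 28.3 and N on the −y side, so N = (0.000, -28.30). The virtual corner opposite W is at (36.70, -28.30). Tangency of A1 to KP means the radius BP is perpendicular to KP and tangency of A1 to TN means the radius BT is perpendicular to TN, with radius 9.7, so the center B sits 9.7 in from both sides at B = (27.00, -18.60). Then |WB| = |B − W| = 32.79.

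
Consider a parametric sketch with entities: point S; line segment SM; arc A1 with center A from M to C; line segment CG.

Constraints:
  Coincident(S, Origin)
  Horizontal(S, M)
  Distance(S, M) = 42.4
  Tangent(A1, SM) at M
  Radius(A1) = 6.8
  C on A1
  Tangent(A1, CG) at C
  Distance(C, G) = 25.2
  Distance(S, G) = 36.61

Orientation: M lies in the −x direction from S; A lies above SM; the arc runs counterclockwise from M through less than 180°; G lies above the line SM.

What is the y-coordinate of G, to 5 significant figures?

26.492

Checks: S = (0.00, 0.00) ✓; |AC| = 6.800 ✓; ∠(AC, CG) = 90.00° ✓; |CG| = 25.20 ✓; |SG| = 36.61 ✓.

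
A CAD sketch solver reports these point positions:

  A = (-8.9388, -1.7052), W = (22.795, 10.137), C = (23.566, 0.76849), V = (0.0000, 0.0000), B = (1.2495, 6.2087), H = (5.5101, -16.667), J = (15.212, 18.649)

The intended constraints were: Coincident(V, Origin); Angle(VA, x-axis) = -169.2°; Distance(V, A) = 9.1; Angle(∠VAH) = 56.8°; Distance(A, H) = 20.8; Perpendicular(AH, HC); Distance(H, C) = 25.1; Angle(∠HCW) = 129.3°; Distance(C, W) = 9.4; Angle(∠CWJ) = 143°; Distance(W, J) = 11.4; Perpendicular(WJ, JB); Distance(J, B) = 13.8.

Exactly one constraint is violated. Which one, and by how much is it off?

Distance(J, B) = 13.8 — off by 4.90.

V = (0.00, 0.00) ✓; VA at -169.2° ✓; |VA| = 9.100 ✓; ∠VAH = 56.80° ✓; |AH| = 20.80 ✓; ∠(AH, HC) = 90.00° ✓; |HC| = 25.10 ✓; ∠HCW = 129.3° ✓; |CW| = 9.400 ✓; ∠CWJ = 143.0° ✓; |WJ| = 11.40 ✓; ∠(WJ, JB) = 90.00° ✓; |JB| = 18.70 ✗.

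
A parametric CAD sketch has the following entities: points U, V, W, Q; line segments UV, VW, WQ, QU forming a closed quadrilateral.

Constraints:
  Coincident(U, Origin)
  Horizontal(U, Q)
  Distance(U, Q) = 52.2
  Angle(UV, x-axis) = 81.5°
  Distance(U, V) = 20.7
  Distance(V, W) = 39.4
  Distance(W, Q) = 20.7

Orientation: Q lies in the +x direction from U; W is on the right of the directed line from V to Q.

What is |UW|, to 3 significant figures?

32.9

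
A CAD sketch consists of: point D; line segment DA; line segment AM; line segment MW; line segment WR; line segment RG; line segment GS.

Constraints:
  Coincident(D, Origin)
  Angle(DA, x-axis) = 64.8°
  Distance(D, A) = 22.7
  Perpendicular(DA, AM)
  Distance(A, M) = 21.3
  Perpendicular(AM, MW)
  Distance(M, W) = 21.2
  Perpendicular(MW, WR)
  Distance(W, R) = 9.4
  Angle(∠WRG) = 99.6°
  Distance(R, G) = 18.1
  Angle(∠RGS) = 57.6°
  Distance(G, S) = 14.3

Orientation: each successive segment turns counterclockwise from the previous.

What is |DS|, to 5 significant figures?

26.027

D is at the origin; DA runs at 64.8° with length 22.7, so A = (9.6652, 20.540). DA is perpendicular to AM, so AM runs at 154.80°; with |AM| = 21.3, M = (-9.6076, 29.609). The perpendicularity gives MW at right angles to AM, so MW runs at -115.20°; with |MW| = 21.2, W = (-18.634, 10.426). MW is perpendicular to WR, so WR runs at -25.200°; with |WR| = 9.4, R = (-10.129, 6.4240). ∠WRG = 99.6° gives RG at 55.200° from the x-axis; with |RG| = 18.1, G = (0.20114, 21.287). ∠RGS = 57.6° gives GS at 177.60° from the x-axis; with |GS| = 14.3, S = (-14.086, 21.886). Then |DS| = |S − D| = 26.027.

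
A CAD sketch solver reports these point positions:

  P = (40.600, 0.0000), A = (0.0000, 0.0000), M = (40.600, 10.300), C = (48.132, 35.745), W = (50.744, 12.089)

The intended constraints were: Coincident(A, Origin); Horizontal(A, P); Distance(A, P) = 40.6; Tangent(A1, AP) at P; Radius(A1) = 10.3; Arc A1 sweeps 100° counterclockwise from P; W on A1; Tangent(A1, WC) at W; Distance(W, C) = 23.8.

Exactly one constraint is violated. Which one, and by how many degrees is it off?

Tangent(A1, WC) at W — off by 3.70°.

A = (0.00, 0.00) ✓; A.y = 0.00, P.y = 0.00 ✓; |AP| = 40.60 ✓; ∠(MP, PA) = 90.00° ✓; |MP| = 10.30 ✓; bearing(M→W) − bearing(M→P) = 100.0° ✓; |MW| = 10.30 ✓; ∠(MW, WC) = 93.70° ✗; |WC| = 23.80 ✓.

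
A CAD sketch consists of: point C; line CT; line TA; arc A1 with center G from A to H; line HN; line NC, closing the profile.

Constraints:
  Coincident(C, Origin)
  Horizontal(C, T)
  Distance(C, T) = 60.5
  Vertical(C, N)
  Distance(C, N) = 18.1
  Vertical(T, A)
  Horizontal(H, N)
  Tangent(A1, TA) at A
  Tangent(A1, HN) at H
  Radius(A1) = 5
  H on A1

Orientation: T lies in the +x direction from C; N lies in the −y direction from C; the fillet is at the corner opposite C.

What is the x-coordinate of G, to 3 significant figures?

55.5

C is at the origin; CT is horizontal with |CT| = 60.5 and T on the +x side, so T = (60.5, 0.00). C and N share the same x with |CN| = 18.1 and N on the −y side, so N = (0.00, -18.1). The virtual corner opposite C is at (60.5, -18.1). Since A1 is tangent to TA there, GA ⟂ TA and the tangent condition forces GH to be normal to HN, with radius 5.0, so the center G sits 5.0 in from both sides at G = (55.5, -13.1). So G.x = 55.5.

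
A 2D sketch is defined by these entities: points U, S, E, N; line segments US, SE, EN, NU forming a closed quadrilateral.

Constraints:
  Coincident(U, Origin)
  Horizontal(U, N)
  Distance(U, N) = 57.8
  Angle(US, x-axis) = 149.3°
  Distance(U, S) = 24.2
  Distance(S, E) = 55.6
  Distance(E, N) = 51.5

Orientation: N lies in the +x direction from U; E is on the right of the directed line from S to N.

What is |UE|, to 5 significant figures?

33.499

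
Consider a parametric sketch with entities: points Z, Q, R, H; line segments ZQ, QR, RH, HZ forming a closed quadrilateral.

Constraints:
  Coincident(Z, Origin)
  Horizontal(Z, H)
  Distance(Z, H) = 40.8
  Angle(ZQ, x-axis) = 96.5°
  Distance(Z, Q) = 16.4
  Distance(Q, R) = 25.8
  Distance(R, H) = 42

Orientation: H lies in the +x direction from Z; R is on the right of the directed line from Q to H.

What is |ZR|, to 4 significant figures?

9.448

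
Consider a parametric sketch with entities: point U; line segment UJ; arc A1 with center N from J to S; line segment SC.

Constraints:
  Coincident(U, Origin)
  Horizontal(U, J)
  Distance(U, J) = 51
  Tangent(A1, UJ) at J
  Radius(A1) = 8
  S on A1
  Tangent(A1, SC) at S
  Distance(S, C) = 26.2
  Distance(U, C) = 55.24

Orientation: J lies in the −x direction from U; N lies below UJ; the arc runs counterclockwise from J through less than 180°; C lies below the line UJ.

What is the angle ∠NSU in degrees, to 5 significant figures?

21.166°

Checks: U = (0.00, 0.00) ✓; |NS| = 8.000 ✓; ∠(NS, SC) = 90.00° ✓; |SC| = 26.20 ✓; |UC| = 55.24 ✓.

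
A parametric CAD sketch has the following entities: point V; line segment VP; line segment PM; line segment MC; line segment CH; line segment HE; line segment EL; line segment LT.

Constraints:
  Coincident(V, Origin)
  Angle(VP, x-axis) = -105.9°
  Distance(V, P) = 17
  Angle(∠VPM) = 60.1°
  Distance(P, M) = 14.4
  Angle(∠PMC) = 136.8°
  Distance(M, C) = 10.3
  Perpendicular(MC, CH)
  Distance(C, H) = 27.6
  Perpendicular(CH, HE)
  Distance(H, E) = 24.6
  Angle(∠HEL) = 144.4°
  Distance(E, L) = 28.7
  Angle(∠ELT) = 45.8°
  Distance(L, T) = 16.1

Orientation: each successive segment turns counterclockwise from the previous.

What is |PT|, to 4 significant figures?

11.44

V is at the origin; VP runs at -105.9° with length 17.0, so P = (-4.657, -16.35). ∠VPM = 60.1° gives PM at 14.00° from the x-axis; with |PM| = 14.4, M = (9.315, -12.87). ∠PMC = 136.8° gives MC at 57.20° from the x-axis; with |MC| = 10.3, C = (14.89, -4.208). MC is perpendicular to CH, so CH runs at 147.2°; with |CH| = 27.6, H = (-8.305, 10.74). CH ⟂ HE, so HE runs at -122.8°; with |HE| = 24.6, E = (-21.63, -9.935). ∠HEL = 144.4° gives EL at -87.20° from the x-axis; with |EL| = 28.7, L = (-20.23, -38.60). ∠ELT = 45.8° gives LT at 47.00° from the x-axis; with |LT| = 16.1, T = (-9.249, -26.83). Then |PT| = |T − P| = 11.44.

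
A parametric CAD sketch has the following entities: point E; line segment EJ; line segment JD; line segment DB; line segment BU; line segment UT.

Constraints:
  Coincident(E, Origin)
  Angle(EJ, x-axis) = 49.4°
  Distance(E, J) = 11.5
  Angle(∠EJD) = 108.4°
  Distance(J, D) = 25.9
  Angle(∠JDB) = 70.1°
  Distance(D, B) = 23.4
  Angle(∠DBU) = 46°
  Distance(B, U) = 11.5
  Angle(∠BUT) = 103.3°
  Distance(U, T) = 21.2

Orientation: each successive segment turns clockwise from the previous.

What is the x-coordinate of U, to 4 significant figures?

14.99

E is at the origin; EJ runs at 49.4° with length 11.5, so J = (7.484, 8.732). ∠EJD = 108.4° gives JD at -22.20° from the x-axis; with |JD| = 25.9, D = (31.46, -1.054). ∠JDB = 70.1° gives DB at -132.1° from the x-axis; with |DB| = 23.4, B = (15.78, -18.42). ∠DBU = 46.0° gives BU at 93.90° from the x-axis; with |BU| = 11.5, U = (14.99, -6.943). So U.x = 14.99.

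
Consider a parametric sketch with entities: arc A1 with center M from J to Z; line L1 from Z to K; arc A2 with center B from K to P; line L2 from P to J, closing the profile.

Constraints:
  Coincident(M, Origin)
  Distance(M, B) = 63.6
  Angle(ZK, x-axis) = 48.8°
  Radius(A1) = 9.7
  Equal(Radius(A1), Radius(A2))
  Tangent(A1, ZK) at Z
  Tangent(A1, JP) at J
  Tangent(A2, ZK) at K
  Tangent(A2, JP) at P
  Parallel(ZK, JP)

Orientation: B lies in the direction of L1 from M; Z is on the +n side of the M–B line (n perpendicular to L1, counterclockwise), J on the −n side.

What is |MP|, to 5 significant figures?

64.335

The slot axis is L1's direction at 48.8°, so u = (cos 48.8°, sin 48.8°) = (0.65869, 0.75241) and n = (−sin 48.8°, cos 48.8°) = (-0.75241, 0.65869). M is at the origin and B lies 63.6 along u from M, so B = 63.6·u = (41.893, 47.854). Tangency of A1 to both parallel lines with radius 9.7 puts Z and J at M ± 9.7·n: Z = (-7.2984, 6.3893), J = (7.2984, -6.3893). Equal radii place K and P the same way about B: K = B + 9.7·n = (34.594, 54.243), P = B − 9.7·n = (49.191, 41.464). Then |MP| = |P − M| = 64.335.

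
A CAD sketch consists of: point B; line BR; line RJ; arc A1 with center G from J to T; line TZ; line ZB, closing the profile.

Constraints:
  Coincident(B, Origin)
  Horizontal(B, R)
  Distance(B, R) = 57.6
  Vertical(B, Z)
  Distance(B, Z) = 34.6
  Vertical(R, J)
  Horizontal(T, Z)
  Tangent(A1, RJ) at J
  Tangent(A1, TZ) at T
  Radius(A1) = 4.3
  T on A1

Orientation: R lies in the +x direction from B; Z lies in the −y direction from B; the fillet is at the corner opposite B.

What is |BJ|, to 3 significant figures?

65.1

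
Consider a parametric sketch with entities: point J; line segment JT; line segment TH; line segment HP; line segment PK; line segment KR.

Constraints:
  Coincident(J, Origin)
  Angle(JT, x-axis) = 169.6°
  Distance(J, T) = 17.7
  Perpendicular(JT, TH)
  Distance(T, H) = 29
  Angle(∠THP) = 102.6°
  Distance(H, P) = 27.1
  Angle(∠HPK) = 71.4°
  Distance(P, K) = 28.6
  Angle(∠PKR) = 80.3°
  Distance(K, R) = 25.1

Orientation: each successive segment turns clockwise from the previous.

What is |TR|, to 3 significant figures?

13.3

∠HPK = 71.4° gives PK at -106° from the x-axis; with |PK| = 28.6, K = (6.83, 5.32). ∠PKR = 80.3° gives KR at 154° from the x-axis; with |KR| = 25.1, R = (-15.7, 16.4). Then |TR| = |R − T| = 13.3.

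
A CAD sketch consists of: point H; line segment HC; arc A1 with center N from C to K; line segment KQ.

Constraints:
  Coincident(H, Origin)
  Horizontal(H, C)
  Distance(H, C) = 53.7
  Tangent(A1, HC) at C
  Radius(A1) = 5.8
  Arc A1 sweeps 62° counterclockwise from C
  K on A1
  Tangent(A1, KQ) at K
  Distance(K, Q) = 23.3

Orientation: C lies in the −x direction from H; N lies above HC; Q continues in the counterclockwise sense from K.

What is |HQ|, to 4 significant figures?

44.45

H is at the origin; HC is horizontal with |HC| = 53.7 and C on the −x side, so C = (-53.70, 0.000). Since A1 is tangent to HC there, NC ⟂ HC, so N = C + (0, 5.8) = (-53.70, 5.800). On A1, C sits at bearing -90° from N; a 62° counterclockwise sweep puts K at bearing -28°, so K = N + 5.8·(cos -28°, sin -28°) = (-48.58, 3.077). A1 meets KQ tangentially, so NK is at right angles to KQ, so KQ runs along (−sin -28°, cos -28°); with |KQ| = 23.3, Q = (-37.64, 23.65). Then |HQ| = |Q − H| = 44.45.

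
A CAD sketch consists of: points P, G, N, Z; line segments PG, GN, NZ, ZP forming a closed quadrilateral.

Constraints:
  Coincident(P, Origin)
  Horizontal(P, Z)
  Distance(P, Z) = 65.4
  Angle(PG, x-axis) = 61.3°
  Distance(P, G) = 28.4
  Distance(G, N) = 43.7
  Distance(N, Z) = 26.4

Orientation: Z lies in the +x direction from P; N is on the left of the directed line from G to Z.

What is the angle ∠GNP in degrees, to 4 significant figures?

23.38°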